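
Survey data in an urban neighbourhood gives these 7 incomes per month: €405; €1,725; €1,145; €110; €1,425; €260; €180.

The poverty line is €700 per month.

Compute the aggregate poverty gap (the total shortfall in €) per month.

Incomes under z: €110, €180, €260, €405 (q = 4 of N = 7).
Individual gaps: 700−110 = 590; 700−180 = 520; 700−260 = 440; 700−405 = 295.
Aggregate gap = €1,845.

€1,845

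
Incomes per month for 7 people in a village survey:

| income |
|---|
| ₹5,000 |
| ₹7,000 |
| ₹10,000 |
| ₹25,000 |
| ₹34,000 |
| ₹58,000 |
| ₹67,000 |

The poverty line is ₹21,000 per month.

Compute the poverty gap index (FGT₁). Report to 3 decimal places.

0.279

Poor units: ₹5,000, ₹7,000, ₹10,000 (q = 3 of N = 7).
Normalized shortfalls: (21000−5000)/21000 = 0.7619; (21000−7000)/21000 = 0.6667; (21000−10000)/21000 = 0.5238.
Sum of shortfalls = 1.952381; P₁ averages over all N: 1.952381 / 7 = 0.279.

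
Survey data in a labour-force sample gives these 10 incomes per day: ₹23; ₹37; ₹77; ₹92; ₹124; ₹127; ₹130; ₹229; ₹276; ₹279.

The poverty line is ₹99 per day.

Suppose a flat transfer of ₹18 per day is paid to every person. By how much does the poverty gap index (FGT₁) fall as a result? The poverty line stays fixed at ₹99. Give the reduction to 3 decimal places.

0.062

Before: below the line — ₹23, ₹37, ₹77, ₹92; poverty gap index (FGT₁) = 0.16869.
After the ₹18 transfer: below the line — ₹41, ₹55, ₹95; poverty gap index (FGT₁) = 0.10707.
Reduction = 0.16869 − 0.10707 = 0.062.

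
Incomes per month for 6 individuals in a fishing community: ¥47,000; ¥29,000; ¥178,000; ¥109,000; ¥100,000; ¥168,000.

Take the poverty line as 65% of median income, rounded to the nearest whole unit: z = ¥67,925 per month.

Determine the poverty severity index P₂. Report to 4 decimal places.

0.0705

Incomes under z: ¥29,000, ¥47,000 (q = 2 of N = 6).
Relative gaps: (67925−29000)/67925 = 0.5731; (67925−47000)/67925 = 0.3081.
Squared: 0.3284; 0.0949.
Sum = 0.423297; P₂ = 0.423297 / 6 = 0.0705.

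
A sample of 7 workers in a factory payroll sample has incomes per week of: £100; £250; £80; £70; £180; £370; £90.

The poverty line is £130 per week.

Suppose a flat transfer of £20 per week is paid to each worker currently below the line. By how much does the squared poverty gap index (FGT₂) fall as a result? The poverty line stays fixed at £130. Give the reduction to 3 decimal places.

0.047

Before: below the line — £70, £80, £90, £100; squared poverty gap index (FGT₂) = 0.07270.
After the £20 transfer: below the line — £90, £100, £110, £120; squared poverty gap index (FGT₂) = 0.02536.
Reduction = 0.07270 − 0.02536 = 0.047.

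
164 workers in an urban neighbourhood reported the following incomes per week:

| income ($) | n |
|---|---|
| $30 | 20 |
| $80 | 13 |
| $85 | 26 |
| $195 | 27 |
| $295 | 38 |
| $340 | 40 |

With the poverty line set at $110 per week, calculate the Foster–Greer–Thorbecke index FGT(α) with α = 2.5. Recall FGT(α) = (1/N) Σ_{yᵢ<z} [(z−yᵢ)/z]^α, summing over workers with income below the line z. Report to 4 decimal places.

Poor units: 20×$30, 13×$80, 26×$85 (q = 59 of N = 164).
Normalized shortfalls: (110−30)/110 = 0.7273 (×20); (110−80)/110 = 0.2727 (×13); (110−85)/110 = 0.2273 (×26).
Raised to α = 2.5: 0.45107 (×20); 0.03884 (×13); 0.02462 (×26).
Sum = 10.166593; FGT(2.5) = 10.166593 / 164 = 0.0620.

0.0620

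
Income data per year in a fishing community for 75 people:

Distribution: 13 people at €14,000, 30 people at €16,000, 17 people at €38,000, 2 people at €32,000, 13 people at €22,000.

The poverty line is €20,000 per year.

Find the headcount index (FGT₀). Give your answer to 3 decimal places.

0.573

43 of the 75 people have income below €20,000.
H = 43/75 = 0.573.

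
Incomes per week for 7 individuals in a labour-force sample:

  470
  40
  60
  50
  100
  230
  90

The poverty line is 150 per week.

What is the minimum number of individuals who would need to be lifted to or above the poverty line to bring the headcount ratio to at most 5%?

5 of the 7 individuals are poor, so H = 5/7 = 0.714.
A headcount ratio of at most 5% allows at most ⌊0.05 × 7⌋ = 0 poor individuals.
So at least 5 − 0 = 5 must be lifted.

5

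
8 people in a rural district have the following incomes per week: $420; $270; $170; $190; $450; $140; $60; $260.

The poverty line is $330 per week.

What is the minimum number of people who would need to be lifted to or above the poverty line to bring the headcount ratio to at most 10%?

6

6 of the 8 people are poor, so H = 6/8 = 0.750.
A headcount ratio of at most 10% allows at most ⌊0.10 × 8⌋ = 0 poor people.
So at least 6 − 0 = 6 must be lifted.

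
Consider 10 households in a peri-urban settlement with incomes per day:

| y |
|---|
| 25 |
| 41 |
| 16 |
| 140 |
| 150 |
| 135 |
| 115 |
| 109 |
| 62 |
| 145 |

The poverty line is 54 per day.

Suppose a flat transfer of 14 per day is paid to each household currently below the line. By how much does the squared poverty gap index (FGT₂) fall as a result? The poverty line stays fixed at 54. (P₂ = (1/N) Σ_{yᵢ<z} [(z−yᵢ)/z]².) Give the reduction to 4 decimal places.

0.0567

Before: below the line — 16, 25, 41; squared poverty gap index (FGT₂) = 0.084156.
After the 14 transfer: below the line — 30, 39; squared poverty gap index (FGT₂) = 0.027469.
Reduction = 0.084156 − 0.027469 = 0.0567.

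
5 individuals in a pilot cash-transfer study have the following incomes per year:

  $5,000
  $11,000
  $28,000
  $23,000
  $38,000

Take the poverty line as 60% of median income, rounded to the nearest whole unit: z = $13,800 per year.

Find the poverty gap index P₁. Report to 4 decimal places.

Incomes under z: $5,000, $11,000 (q = 2 of N = 5).
Shortfall ratios: (13800−5000)/13800 = 0.6377; (13800−11000)/13800 = 0.2029.
Sum of shortfalls = 0.840580; P₁ averages over all N: 0.840580 / 5 = 0.1681.

0.1681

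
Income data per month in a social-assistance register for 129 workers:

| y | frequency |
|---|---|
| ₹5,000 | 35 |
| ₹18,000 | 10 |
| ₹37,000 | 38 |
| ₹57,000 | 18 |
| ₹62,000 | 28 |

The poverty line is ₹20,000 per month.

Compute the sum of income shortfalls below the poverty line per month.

₹545,000

Below the line: 35×₹5,000, 10×₹18,000 (q = 45 of N = 129).
Individual gaps: 35×(20000−5000) = 525000; 10×(20000−18000) = 20000.
Aggregate gap = ₹545,000.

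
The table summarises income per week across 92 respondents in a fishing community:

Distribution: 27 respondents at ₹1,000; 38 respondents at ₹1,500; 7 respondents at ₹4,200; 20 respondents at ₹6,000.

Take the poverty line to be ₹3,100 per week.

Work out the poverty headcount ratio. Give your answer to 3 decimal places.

0.707

65 of the 92 respondents have income below ₹3,100.
H = 65/92 = 0.707.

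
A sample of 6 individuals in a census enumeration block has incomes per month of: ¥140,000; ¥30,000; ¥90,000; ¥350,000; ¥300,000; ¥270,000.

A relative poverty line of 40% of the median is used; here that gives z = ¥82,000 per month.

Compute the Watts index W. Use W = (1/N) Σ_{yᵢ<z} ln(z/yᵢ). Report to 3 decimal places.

Incomes under z: ¥30,000 (q = 1 of N = 6).
Log shortfalls: ln(82000/30000) = 1.0055.
W = 1.005522 / 6 = 0.168.

0.168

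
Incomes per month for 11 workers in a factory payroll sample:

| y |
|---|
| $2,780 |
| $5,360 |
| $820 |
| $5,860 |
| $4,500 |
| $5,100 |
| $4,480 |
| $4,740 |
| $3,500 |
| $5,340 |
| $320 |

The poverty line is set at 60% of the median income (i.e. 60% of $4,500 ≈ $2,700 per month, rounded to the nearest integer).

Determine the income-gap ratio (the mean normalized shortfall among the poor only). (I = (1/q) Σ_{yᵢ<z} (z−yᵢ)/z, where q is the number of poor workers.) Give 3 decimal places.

0.789

Below z: $320, $820 (q = 2 of N = 11).
Relative gaps: 0.8815, 0.6963; sum = 1.577778.
I averages over the q = 2 poor units only: 1.577778 / 2 = 0.789.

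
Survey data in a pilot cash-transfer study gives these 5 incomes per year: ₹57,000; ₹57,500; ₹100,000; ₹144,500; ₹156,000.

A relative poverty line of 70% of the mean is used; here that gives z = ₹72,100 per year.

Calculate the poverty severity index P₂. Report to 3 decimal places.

Poor units: ₹57,000, ₹57,500 (q = 2 of N = 5).
Gap ratios (z−y)/z: (72100−57000)/72100 = 0.2094; (72100−57500)/72100 = 0.2025.
Squared: 0.0439; 0.0410.
Sum = 0.084866; P₂ = 0.084866 / 5 = 0.017.

0.017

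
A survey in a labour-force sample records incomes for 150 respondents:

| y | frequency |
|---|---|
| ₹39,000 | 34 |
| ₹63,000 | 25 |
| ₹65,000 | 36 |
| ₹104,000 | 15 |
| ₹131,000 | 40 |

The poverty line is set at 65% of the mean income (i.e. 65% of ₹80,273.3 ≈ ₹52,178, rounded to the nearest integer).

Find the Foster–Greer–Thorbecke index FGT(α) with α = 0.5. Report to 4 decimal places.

0.1139

Below z: 34×₹39,000 (q = 34 of N = 150).
Shortfall ratios: (52178−39000)/52178 = 0.2526 (×34).
Raised to α = 0.5: 0.50255 (×34).
Sum = 17.086769; FGT(0.5) = 17.086769 / 150 = 0.1139.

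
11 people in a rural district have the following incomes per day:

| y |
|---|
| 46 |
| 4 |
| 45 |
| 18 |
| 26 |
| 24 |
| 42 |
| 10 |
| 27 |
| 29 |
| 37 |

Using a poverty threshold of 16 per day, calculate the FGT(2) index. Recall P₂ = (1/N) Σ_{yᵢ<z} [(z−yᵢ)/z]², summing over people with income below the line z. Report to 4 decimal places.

Below the line: 4, 10 (q = 2 of N = 11).
Shortfall ratios: (16−4)/16 = 0.7500; (16−10)/16 = 0.3750.
Squared: 0.5625; 0.1406.
Sum = 0.703125; P₂ = 0.703125 / 11 = 0.0639.

0.0639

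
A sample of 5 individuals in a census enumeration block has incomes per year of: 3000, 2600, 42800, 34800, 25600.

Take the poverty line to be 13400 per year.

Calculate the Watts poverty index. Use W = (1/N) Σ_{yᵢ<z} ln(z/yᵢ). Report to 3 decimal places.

Incomes under z: 2600, 3000 (q = 2 of N = 5).
ln(z/y) terms: ln(13400/2600) = 1.6397; ln(13400/3000) = 1.4966.
W = 3.136386 / 5 = 0.627.

0.627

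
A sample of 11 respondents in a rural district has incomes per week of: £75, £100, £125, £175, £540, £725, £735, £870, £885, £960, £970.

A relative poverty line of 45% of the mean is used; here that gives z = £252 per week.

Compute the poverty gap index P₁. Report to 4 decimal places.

0.1923

Incomes under z: £75, £100, £125, £175 (q = 4 of N = 11).
Normalized shortfalls: (252−75)/252 = 0.7024; (252−100)/252 = 0.6032; (252−125)/252 = 0.5040; (252−175)/252 = 0.3056.
Sum of shortfalls = 2.115079; P₁ averages over all N: 2.115079 / 11 = 0.1923.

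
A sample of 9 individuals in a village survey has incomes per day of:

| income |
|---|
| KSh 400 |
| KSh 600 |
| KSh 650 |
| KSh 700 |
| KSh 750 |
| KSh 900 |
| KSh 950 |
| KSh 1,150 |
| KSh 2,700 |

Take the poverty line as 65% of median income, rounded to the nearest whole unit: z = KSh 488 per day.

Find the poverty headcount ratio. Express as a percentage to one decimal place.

1 of the 9 individuals have income below KSh 488.
H = 1/9 = 11.1%.

11.1%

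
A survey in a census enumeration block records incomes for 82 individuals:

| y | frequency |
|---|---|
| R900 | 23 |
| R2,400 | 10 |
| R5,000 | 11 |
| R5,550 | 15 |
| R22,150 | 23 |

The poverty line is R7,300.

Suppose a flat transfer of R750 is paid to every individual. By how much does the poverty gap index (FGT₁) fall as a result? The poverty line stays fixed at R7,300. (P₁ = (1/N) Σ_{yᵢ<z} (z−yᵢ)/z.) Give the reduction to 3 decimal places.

Before: below the line — 23×R900, 10×R2,400, 11×R5,000, 15×R5,550; poverty gap index (FGT₁) = 0.41388.
After the R750 transfer: below the line — 23×R1,650, 10×R3,150, 11×R5,750, 15×R6,300; poverty gap index (FGT₁) = 0.33996.
Reduction = 0.41388 − 0.33996 = 0.074.

0.074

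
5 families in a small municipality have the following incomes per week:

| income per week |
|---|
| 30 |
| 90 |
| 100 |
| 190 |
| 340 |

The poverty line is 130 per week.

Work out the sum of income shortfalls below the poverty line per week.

170

Poor units: 30, 90, 100 (q = 3 of N = 5).
Individual gaps: 130−30 = 100; 130−90 = 40; 130−100 = 30.
Aggregate gap = 170.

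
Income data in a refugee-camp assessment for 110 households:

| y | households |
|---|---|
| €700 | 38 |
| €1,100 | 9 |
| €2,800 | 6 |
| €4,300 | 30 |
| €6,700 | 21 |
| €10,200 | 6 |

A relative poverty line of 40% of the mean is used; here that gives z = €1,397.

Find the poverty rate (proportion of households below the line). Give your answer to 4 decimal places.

0.4273

47 of the 110 households have income below €1,397.
H = 47/110 = 0.4273.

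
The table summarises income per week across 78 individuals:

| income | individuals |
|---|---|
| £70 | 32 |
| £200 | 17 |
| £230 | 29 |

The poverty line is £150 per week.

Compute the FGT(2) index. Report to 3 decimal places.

0.117

Poor units: 32×£70 (q = 32 of N = 78).
Normalized shortfalls: (150−70)/150 = 0.5333 (×32).
Squared: 0.2844 (×32).
Sum = 9.102222; P₂ = 9.102222 / 78 = 0.117.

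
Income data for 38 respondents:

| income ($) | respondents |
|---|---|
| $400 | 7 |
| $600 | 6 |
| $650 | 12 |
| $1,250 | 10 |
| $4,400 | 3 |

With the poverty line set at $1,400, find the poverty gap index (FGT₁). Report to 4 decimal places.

Poor units: 7×$400, 6×$600, 12×$650, 10×$1,250 (q = 35 of N = 38).
Normalized shortfalls: (1400−400)/1400 = 0.7143 (×7); (1400−600)/1400 = 0.5714 (×6); (1400−650)/1400 = 0.5357 (×12); (1400−1250)/1400 = 0.1071 (×10).
Sum of shortfalls = 15.928571; P₁ averages over all N: 15.928571 / 38 = 0.4192.

0.4192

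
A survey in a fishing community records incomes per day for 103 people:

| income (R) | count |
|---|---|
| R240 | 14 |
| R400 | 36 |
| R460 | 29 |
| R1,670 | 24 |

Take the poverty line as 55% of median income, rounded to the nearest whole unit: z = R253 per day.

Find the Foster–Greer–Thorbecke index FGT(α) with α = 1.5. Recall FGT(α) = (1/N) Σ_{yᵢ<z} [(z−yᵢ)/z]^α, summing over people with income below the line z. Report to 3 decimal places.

Incomes under z: 14×R240 (q = 14 of N = 103).
Gap ratios (z−y)/z: (253−240)/253 = 0.0514 (×14).
Raised to α = 1.5: 0.01165 (×14).
Sum = 0.163066; FGT(1.5) = 0.163066 / 103 = 0.002.

0.002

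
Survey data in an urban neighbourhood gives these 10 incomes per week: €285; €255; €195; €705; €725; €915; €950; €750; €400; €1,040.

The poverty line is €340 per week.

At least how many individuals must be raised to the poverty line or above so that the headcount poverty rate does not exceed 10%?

2

3 of the 10 individuals are poor, so H = 3/10 = 0.300.
A headcount ratio of at most 10% allows at most ⌊0.10 × 10⌋ = 1 poor individuals.
So at least 3 − 1 = 2 must be lifted.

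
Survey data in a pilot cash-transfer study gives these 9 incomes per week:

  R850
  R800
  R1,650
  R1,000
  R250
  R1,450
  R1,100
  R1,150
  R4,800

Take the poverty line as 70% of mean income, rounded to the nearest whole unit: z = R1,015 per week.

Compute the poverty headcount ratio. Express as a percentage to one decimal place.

4 of the 9 households have income below R1,015.
H = 4/9 = 44.4%.

44.4%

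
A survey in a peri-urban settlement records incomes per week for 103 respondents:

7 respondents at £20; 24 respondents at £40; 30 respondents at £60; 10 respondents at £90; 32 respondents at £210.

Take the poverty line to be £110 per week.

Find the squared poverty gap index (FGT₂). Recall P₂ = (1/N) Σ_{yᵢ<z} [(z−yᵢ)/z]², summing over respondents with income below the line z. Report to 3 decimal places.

0.203

Below z: 7×£20, 24×£40, 30×£60, 10×£90 (q = 71 of N = 103).
Normalized shortfalls: (110−20)/110 = 0.8182 (×7); (110−40)/110 = 0.6364 (×24); (110−60)/110 = 0.4545 (×30); (110−90)/110 = 0.1818 (×10).
Squared: 0.6694 (×7); 0.4050 (×24); 0.2066 (×30); 0.0331 (×10).
Sum = 20.933884; P₂ = 20.933884 / 103 = 0.203.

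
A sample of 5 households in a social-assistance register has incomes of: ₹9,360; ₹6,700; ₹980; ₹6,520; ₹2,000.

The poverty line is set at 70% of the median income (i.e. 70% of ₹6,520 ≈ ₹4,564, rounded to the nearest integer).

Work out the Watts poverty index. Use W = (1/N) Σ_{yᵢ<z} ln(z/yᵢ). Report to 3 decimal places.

0.473

Below z: ₹980, ₹2,000 (q = 2 of N = 5).
Log gaps: ln(4564/980) = 1.5384; ln(4564/2000) = 0.8251.
W = 2.363454 / 5 = 0.473.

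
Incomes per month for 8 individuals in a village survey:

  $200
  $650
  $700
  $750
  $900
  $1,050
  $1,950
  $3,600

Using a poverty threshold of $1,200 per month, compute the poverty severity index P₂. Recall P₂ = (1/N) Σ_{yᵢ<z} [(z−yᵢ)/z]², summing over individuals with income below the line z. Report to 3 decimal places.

Below z: $200, $650, $700, $750, $900, $1,050 (q = 6 of N = 8).
Relative gaps: (1200−200)/1200 = 0.8333; (1200−650)/1200 = 0.4583; (1200−700)/1200 = 0.4167; (1200−750)/1200 = 0.3750; (1200−900)/1200 = 0.2500; (1200−1050)/1200 = 0.1250.
Squared: 0.6944; 0.2101; 0.1736; 0.1406; 0.0625; 0.0156.
Sum = 1.296875; P₂ = 1.296875 / 8 = 0.162.

0.162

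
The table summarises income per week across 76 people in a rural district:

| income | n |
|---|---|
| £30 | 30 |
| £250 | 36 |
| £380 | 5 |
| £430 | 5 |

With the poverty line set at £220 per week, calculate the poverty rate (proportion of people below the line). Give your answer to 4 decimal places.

0.3947

30 of the 76 people have income below £220.
H = 30/76 = 0.3947.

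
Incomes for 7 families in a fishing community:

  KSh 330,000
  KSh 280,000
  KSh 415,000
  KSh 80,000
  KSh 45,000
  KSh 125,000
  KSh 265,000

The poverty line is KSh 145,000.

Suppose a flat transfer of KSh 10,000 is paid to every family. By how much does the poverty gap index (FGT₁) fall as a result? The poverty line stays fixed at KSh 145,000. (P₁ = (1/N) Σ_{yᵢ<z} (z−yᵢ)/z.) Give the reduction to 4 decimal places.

0.0296

Before: below the line — KSh 45,000, KSh 80,000, KSh 125,000; poverty gap index (FGT₁) = 0.182266.
After the KSh 10,000 transfer: below the line — KSh 55,000, KSh 90,000, KSh 135,000; poverty gap index (FGT₁) = 0.152709.
Reduction = 0.182266 − 0.152709 = 0.0296.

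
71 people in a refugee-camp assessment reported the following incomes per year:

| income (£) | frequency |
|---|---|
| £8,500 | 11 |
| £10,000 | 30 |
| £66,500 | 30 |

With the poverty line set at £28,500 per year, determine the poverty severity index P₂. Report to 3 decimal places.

0.254

Below z: 11×£8,500, 30×£10,000 (q = 41 of N = 71).
Normalized shortfalls: (28500−8500)/28500 = 0.7018 (×11); (28500−10000)/28500 = 0.6491 (×30).
Squared: 0.4925 (×11); 0.4214 (×30).
Sum = 18.057864; P₂ = 18.057864 / 71 = 0.254.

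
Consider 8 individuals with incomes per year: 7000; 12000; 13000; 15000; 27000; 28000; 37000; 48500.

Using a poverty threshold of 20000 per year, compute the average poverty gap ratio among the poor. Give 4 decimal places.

0.4125

Incomes under z: 7000, 12000, 13000, 15000 (q = 4 of N = 8).
Relative gaps: 0.6500, 0.4000, 0.3500, 0.2500; sum = 1.650000.
I averages over the q = 4 poor units only: 1.650000 / 4 = 0.4125.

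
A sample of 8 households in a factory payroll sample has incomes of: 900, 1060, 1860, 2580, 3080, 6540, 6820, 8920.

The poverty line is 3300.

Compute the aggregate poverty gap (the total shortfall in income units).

Below the line: 900, 1060, 1860, 2580, 3080 (q = 5 of N = 8).
Individual gaps: 3300−900 = 2400; 3300−1060 = 2240; 3300−1860 = 1440; 3300−2580 = 720; 3300−3080 = 220.
Aggregate gap = 7020.

7020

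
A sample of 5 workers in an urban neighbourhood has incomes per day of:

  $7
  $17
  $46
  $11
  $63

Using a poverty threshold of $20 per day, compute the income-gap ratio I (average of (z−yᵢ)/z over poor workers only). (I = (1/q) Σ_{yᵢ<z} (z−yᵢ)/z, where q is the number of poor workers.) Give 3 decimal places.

Incomes under z: $7, $11, $17 (q = 3 of N = 5).
Shortfall ratios (z−y)/z: 0.6500, 0.4500, 0.1500; sum = 1.250000.
The income-gap ratio divides by q (the poor only): 1.250000 / 3 = 0.417.

0.417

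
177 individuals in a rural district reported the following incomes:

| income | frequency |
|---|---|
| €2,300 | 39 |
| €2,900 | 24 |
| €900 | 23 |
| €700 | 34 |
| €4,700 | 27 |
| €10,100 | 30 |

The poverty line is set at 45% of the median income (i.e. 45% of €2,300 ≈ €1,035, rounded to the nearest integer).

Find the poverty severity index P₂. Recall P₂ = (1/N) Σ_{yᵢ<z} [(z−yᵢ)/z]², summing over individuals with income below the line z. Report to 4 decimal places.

Below the line: 34×€700, 23×€900 (q = 57 of N = 177).
Relative gaps: (1035−700)/1035 = 0.3237 (×34); (1035−900)/1035 = 0.1304 (×23).
Squared: 0.1048 (×34); 0.0170 (×23).
Sum = 3.953254; P₂ = 3.953254 / 177 = 0.0223.

0.0223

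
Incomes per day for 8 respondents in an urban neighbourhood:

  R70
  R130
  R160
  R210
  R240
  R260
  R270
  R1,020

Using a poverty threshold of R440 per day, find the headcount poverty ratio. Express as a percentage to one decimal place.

87.5%

7 of the 8 respondents have income below R440.
H = 7/8 = 87.5%.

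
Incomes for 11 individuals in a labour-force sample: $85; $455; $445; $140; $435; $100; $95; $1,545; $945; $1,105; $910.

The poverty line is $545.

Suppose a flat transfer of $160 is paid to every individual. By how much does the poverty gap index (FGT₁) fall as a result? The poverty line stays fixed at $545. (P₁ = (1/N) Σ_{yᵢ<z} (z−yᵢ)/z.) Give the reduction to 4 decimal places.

Before: below the line — $85, $95, $100, $140, $435, $445, $455; poverty gap index (FGT₁) = 0.343620.
After the $160 transfer: below the line — $245, $255, $260, $300; poverty gap index (FGT₁) = 0.186822.
Reduction = 0.343620 − 0.186822 = 0.1568.

0.1568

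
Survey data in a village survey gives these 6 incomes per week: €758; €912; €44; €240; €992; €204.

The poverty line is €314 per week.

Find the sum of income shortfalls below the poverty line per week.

Below z: €44, €204, €240 (q = 3 of N = 6).
Individual gaps: 314−44 = 270; 314−204 = 110; 314−240 = 74.
Aggregate gap = €454.

€454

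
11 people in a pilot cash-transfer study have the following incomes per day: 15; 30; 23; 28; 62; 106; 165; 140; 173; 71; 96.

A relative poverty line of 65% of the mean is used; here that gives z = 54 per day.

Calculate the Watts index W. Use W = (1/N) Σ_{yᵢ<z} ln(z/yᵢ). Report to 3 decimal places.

Below the line: 15, 23, 28, 30 (q = 4 of N = 11).
ln(z/y) terms: ln(54/15) = 1.2809; ln(54/23) = 0.8535; ln(54/28) = 0.6568; ln(54/30) = 0.5878.
W = 3.378990 / 11 = 0.307.

0.307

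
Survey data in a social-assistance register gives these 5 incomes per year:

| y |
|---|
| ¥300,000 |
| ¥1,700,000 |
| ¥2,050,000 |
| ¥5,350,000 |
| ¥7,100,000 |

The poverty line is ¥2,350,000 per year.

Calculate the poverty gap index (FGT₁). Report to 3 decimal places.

0.255

Poor units: ¥300,000, ¥1,700,000, ¥2,050,000 (q = 3 of N = 5).
Shortfall ratios: (2350000−300000)/2350000 = 0.8723; (2350000−1700000)/2350000 = 0.2766; (2350000−2050000)/2350000 = 0.1277.
Σ = 1.276596. Dividing by the full population N = 5 gives P₁ = 0.255.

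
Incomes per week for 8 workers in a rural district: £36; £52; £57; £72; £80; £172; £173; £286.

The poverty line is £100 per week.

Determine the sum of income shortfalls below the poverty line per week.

£203

Below the line: £36, £52, £57, £72, £80 (q = 5 of N = 8).
Individual gaps: 100−36 = 64; 100−52 = 48; 100−57 = 43; 100−72 = 28; 100−80 = 20.
Aggregate gap = £203.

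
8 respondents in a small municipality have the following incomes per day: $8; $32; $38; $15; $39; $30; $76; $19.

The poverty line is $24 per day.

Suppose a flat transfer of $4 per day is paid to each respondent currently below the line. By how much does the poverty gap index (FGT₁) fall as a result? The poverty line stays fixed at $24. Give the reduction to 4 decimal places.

Before: below the line — $8, $15, $19; poverty gap index (FGT₁) = 0.156250.
After the $4 transfer: below the line — $12, $19, $23; poverty gap index (FGT₁) = 0.093750.
Reduction = 0.156250 − 0.093750 = 0.0625.

0.0625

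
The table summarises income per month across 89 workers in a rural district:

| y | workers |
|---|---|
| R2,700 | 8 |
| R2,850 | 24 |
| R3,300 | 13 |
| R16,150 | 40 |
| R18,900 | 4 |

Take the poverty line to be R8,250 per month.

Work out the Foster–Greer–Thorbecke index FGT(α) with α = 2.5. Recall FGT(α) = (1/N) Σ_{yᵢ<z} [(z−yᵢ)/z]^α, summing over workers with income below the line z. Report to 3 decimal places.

Poor units: 8×R2,700, 24×R2,850, 13×R3,300 (q = 45 of N = 89).
Normalized shortfalls: (8250−2700)/8250 = 0.6727 (×8); (8250−2850)/8250 = 0.6545 (×24); (8250−3300)/8250 = 0.6000 (×13).
Raised to α = 2.5: 0.37119 (×8); 0.34662 (×24); 0.27885 (×13).
Sum = 14.913443; FGT(2.5) = 14.913443 / 89 = 0.168.

0.168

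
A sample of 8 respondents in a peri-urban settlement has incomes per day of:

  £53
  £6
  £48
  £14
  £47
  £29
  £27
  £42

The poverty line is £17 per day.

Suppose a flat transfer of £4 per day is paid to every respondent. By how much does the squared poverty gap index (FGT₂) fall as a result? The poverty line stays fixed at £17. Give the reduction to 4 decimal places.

0.0350

Before: below the line — £6, £14; squared poverty gap index (FGT₂) = 0.056228.
After the £4 transfer: below the line — £10; squared poverty gap index (FGT₂) = 0.021194.
Reduction = 0.056228 − 0.021194 = 0.0350.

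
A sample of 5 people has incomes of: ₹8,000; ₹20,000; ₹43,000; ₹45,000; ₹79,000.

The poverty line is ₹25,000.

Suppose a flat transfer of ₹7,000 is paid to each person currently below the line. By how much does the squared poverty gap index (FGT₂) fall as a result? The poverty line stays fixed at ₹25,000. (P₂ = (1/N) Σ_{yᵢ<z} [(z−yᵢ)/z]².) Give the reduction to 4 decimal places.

0.0685

Before: below the line — ₹8,000, ₹20,000; squared poverty gap index (FGT₂) = 0.100480.
After the ₹7,000 transfer: below the line — ₹15,000; squared poverty gap index (FGT₂) = 0.032000.
Reduction = 0.100480 − 0.032000 = 0.0685.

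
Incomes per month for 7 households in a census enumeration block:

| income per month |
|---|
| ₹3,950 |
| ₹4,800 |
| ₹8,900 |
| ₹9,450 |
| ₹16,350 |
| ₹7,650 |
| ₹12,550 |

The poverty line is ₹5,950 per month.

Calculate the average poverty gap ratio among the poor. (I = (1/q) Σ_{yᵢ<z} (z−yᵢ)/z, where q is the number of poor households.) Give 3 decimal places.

0.265

Below the line: ₹3,950, ₹4,800 (q = 2 of N = 7).
Relative gaps: 0.3361, 0.1933; sum = 0.529412.
I averages over the q = 2 poor units only: 0.529412 / 2 = 0.265.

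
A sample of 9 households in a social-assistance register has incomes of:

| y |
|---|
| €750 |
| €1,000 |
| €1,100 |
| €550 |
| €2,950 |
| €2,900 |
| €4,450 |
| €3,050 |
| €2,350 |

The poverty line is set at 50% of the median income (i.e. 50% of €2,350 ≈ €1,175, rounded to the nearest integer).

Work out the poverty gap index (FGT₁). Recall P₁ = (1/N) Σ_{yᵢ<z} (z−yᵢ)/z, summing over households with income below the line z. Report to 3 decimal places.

0.123

Poor units: €550, €750, €1,000, €1,100 (q = 4 of N = 9).
Shortfall ratios: (1175−550)/1175 = 0.5319; (1175−750)/1175 = 0.3617; (1175−1000)/1175 = 0.1489; (1175−1100)/1175 = 0.0638.
Σ = 1.106383. Dividing by the full population N = 9 gives P₁ = 0.123.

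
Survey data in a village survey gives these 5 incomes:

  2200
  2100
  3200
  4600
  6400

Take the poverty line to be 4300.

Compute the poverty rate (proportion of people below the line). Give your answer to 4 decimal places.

0.6000

3 of the 5 people have income below 4300.
H = 3/5 = 0.6000.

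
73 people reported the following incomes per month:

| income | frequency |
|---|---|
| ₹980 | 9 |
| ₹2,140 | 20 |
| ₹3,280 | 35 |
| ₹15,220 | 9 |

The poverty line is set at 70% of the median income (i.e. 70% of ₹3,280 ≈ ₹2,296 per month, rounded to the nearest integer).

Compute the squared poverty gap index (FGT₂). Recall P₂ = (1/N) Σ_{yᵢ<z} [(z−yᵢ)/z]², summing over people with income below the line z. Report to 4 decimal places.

Incomes under z: 9×₹980, 20×₹2,140 (q = 29 of N = 73).
Shortfall ratios: (2296−980)/2296 = 0.5732 (×9); (2296−2140)/2296 = 0.0679 (×20).
Squared: 0.3285 (×9); 0.0046 (×20).
Sum = 3.049051; P₂ = 3.049051 / 73 = 0.0418.

0.0418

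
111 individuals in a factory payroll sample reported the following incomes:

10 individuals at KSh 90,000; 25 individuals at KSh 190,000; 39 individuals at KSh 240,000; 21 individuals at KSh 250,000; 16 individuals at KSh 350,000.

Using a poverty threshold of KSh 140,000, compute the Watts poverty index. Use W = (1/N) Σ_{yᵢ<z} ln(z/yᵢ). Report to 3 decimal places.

0.040

Below the line: 10×KSh 90,000 (q = 10 of N = 111).
ln(z/y) terms: ln(140000/90000) = 0.4418 (×10).
W = 4.418328 / 111 = 0.040.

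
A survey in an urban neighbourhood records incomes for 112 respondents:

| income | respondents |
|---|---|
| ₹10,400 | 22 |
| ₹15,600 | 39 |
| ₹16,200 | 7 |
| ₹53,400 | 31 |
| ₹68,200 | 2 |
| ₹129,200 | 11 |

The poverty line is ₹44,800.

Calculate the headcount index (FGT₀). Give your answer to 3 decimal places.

68 of the 112 respondents have income below ₹44,800.
H = 68/112 = 0.607.

0.607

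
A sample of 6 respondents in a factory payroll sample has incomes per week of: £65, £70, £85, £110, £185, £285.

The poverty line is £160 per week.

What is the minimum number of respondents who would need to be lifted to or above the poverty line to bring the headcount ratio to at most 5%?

Currently q = 4 of N = 6 are below the line (H = 0.667).
A headcount ratio of at most 5% allows at most ⌊0.05 × 6⌋ = 0 poor respondents.
So at least 4 − 0 = 4 must be lifted.

4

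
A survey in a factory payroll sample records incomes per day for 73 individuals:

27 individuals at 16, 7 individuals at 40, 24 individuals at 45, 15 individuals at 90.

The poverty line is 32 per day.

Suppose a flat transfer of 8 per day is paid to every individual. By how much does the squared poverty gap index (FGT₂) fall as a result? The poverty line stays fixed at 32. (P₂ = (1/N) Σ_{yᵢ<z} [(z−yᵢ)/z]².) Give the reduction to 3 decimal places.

0.069

Before: below the line — 27×16; squared poverty gap index (FGT₂) = 0.09247.
After the 8 transfer: below the line — 27×24; squared poverty gap index (FGT₂) = 0.02312.
Reduction = 0.09247 − 0.02312 = 0.069.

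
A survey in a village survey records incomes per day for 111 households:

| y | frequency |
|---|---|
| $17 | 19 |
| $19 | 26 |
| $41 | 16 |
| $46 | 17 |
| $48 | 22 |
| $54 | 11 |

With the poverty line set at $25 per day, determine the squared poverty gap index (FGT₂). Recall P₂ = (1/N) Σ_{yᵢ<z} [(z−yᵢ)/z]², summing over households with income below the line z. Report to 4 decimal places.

0.0310

Incomes under z: 19×$17, 26×$19 (q = 45 of N = 111).
Normalized shortfalls: (25−17)/25 = 0.3200 (×19); (25−19)/25 = 0.2400 (×26).
Squared: 0.1024 (×19); 0.0576 (×26).
Sum = 3.443200; P₂ = 3.443200 / 111 = 0.0310.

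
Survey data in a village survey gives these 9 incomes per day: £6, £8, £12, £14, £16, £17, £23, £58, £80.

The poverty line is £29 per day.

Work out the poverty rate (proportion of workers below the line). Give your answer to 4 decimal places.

0.7778

7 of the 9 workers have income below £29.
H = 7/9 = 0.7778.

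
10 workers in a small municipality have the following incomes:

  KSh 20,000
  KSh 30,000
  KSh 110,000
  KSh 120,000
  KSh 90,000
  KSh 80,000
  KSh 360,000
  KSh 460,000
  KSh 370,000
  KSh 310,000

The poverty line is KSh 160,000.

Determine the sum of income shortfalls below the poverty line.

Incomes under z: KSh 20,000, KSh 30,000, KSh 80,000, KSh 90,000, KSh 110,000, KSh 120,000 (q = 6 of N = 10).
Individual gaps: 160000−20000 = 140000; 160000−30000 = 130000; 160000−80000 = 80000; 160000−90000 = 70000; 160000−110000 = 50000; 160000−120000 = 40000.
Aggregate gap = KSh 510,000.

KSh 510,000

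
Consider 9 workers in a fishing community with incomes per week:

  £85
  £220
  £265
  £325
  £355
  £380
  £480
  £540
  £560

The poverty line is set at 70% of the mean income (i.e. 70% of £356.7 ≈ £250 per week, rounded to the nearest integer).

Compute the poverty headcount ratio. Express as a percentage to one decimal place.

22.2%

2 of the 9 workers have income below £250.
H = 2/9 = 22.2%.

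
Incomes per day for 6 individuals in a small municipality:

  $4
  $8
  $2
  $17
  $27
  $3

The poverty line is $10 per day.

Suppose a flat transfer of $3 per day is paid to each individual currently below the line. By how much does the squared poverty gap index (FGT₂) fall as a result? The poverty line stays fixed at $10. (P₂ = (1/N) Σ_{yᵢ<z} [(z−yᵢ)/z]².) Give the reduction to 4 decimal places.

Before: below the line — $2, $3, $4, $8; squared poverty gap index (FGT₂) = 0.255000.
After the $3 transfer: below the line — $5, $6, $7; squared poverty gap index (FGT₂) = 0.083333.
Reduction = 0.255000 − 0.083333 = 0.1717.

0.1717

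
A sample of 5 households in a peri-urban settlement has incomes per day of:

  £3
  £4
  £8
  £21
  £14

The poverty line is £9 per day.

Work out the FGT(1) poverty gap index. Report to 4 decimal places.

Incomes under z: £3, £4, £8 (q = 3 of N = 5).
Normalized shortfalls: (9−3)/9 = 0.6667; (9−4)/9 = 0.5556; (9−8)/9 = 0.1111.
Σ = 1.333333. Dividing by the full population N = 5 gives P₁ = 0.2667.

0.2667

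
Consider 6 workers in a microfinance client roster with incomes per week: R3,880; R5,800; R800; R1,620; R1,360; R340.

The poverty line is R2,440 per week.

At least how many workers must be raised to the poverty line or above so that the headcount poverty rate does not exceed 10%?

4

4 of the 6 workers are poor, so H = 4/6 = 0.667.
A headcount ratio of at most 10% allows at most ⌊0.10 × 6⌋ = 0 poor workers.
So at least 4 − 0 = 4 must be lifted.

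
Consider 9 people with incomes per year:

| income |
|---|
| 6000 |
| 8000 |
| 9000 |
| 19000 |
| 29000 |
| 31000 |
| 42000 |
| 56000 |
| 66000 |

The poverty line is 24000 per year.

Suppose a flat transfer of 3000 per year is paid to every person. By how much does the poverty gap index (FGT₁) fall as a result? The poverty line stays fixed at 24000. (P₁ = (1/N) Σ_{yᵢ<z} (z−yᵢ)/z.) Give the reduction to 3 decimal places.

0.056

Before: below the line — 6000, 8000, 9000, 19000; poverty gap index (FGT₁) = 0.25000.
After the 3000 transfer: below the line — 9000, 11000, 12000, 22000; poverty gap index (FGT₁) = 0.19444.
Reduction = 0.25000 − 0.19444 = 0.056.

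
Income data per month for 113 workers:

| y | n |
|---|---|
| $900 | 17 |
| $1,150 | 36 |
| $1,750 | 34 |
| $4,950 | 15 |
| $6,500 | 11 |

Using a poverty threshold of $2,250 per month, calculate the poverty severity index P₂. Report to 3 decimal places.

Poor units: 17×$900, 36×$1,150, 34×$1,750 (q = 87 of N = 113).
Gap ratios (z−y)/z: (2250−900)/2250 = 0.6000 (×17); (2250−1150)/2250 = 0.4889 (×36); (2250−1750)/2250 = 0.2222 (×34).
Squared: 0.3600 (×17); 0.2390 (×36); 0.0494 (×34).
Sum = 16.403457; P₂ = 16.403457 / 113 = 0.145.

0.145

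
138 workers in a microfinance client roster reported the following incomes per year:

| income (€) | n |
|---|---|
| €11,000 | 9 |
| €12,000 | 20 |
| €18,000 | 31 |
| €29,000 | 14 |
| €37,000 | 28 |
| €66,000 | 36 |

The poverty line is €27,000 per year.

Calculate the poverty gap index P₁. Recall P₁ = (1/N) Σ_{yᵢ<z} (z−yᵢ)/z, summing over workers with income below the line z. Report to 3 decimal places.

0.194

Incomes under z: 9×€11,000, 20×€12,000, 31×€18,000 (q = 60 of N = 138).
Relative gaps: (27000−11000)/27000 = 0.5926 (×9); (27000−12000)/27000 = 0.5556 (×20); (27000−18000)/27000 = 0.3333 (×31).
Σ = 26.777778. Dividing by the full population N = 138 gives P₁ = 0.194.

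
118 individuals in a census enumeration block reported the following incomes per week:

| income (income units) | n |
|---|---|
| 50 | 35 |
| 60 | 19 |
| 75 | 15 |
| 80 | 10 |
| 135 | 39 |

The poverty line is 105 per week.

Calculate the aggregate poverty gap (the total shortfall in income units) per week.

Below the line: 35×50, 19×60, 15×75, 10×80 (q = 79 of N = 118).
Individual gaps: 35×(105−50) = 1925; 19×(105−60) = 855; 15×(105−75) = 450; 10×(105−80) = 250.
Aggregate gap = 3480.

3480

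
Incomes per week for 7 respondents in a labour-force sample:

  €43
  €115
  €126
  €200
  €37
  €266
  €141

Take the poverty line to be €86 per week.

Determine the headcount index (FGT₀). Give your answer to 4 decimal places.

2 of the 7 respondents have income below €86.
H = 2/7 = 0.2857.

0.2857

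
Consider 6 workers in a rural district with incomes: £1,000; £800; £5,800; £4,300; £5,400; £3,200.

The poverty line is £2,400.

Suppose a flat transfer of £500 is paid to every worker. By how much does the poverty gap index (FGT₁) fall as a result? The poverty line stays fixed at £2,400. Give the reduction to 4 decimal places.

0.0694

Before: below the line — £800, £1,000; poverty gap index (FGT₁) = 0.208333.
After the £500 transfer: below the line — £1,300, £1,500; poverty gap index (FGT₁) = 0.138889.
Reduction = 0.208333 − 0.138889 = 0.0694.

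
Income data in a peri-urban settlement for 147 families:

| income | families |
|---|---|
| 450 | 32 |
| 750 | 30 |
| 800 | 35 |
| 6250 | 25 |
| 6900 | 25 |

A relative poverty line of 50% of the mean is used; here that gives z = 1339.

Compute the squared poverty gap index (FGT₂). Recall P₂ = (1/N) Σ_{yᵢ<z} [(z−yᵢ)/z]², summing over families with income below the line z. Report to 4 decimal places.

0.1740

Incomes under z: 32×450, 30×750, 35×800 (q = 97 of N = 147).
Shortfall ratios: (1339−450)/1339 = 0.6639 (×32); (1339−750)/1339 = 0.4399 (×30); (1339−800)/1339 = 0.4025 (×35).
Squared: 0.4408 (×32); 0.1935 (×30); 0.1620 (×35).
Sum = 25.581795; P₂ = 25.581795 / 147 = 0.1740.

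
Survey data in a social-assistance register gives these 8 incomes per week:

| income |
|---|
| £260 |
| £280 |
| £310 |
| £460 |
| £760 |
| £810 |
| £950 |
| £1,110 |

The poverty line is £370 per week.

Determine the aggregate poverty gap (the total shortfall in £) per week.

£260

Poor units: £260, £280, £310 (q = 3 of N = 8).
Individual gaps: 370−260 = 110; 370−280 = 90; 370−310 = 60.
Aggregate gap = £260.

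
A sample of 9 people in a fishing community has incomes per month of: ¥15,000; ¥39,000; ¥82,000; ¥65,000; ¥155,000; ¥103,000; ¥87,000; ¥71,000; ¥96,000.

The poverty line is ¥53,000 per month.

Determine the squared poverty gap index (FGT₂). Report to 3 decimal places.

Below the line: ¥15,000, ¥39,000 (q = 2 of N = 9).
Relative gaps: (53000−15000)/53000 = 0.7170; (53000−39000)/53000 = 0.2642.
Squared: 0.5141; 0.0698.
Sum = 0.583838; P₂ = 0.583838 / 9 = 0.065.

0.065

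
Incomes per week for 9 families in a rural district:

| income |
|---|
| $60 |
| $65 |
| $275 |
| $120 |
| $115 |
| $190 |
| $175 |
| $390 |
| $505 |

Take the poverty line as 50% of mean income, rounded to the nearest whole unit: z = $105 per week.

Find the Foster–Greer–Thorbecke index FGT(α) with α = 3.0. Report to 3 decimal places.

0.015

Below z: $60, $65 (q = 2 of N = 9).
Normalized shortfalls: (105−60)/105 = 0.4286; (105−65)/105 = 0.3810.
Raised to α = 3.0: 0.07872; 0.05529.
Sum = 0.134003; FGT(3.0) = 0.134003 / 9 = 0.015.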